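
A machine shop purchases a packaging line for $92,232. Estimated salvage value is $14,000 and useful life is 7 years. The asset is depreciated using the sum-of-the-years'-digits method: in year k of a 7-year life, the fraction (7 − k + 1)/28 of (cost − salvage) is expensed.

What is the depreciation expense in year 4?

$11,176

Depreciable base = $92,232 − $14,000 = $78,232.
Sum of the years' digits = 7+6+5+4+3+2+1 = 28.
Year 1: $78,232 × 7/28 = $19,558. Book value $72,674.
Year 2: $78,232 × 6/28 = $16,764. Book value $55,910.
Year 3: $78,232 × 5/28 = $13,970. Book value $41,940.
Year 4: $78,232 × 4/28 = $11,176. Book value $30,764.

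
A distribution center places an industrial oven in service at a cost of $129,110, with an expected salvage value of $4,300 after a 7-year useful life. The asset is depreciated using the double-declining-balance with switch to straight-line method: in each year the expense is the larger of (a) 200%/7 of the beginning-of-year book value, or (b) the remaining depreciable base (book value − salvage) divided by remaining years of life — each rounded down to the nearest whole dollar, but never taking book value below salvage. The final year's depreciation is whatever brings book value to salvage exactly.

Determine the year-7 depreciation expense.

$9,770

Depreciable base = $129,110 − $4,300 = $124,810.
Year 1: DB = ⌊$129,110 × 200%/7⌋ = $36,888; SL = ⌊$124,810/7⌋ = $17,830 → take DB $36,888. Book value $92,222.
Year 2: DB = ⌊$92,222 × 200%/7⌋ = $26,349; SL = ⌊$87,922/6⌋ = $14,653 → take DB $26,349. Book value $65,873.
Year 3: DB = ⌊$65,873 × 200%/7⌋ = $18,820; SL = ⌊$61,573/5⌋ = $12,314 → take DB $18,820. Book value $47,053.
Year 4: DB = ⌊$47,053 × 200%/7⌋ = $13,443; SL = ⌊$42,753/4⌋ = $10,688 → take DB $13,443. Book value $33,610.
Year 5: DB = ⌊$33,610 × 200%/7⌋ = $9,602; SL = ⌊$29,310/3⌋ = $9,770 → take SL $9,770. Book value $23,840.
Year 6: DB = ⌊$23,840 × 200%/7⌋ = $6,811; SL = ⌊$19,540/2⌋ = $9,770 → take SL $9,770. Book value $14,070.
Year 7 (final): $14,070 − $4,300 = $9,770. Book value $4,300.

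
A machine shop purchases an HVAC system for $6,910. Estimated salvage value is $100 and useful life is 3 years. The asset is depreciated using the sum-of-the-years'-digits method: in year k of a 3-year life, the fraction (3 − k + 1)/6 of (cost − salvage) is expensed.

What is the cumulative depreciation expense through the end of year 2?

$5,675

Depreciable base = $6,910 − $100 = $6,810.
Sum of the years' digits = 3+2+1 = 6.
Year 1: $6,810 × 3/6 = $3,405. Book value $3,505.
Year 2: $6,810 × 2/6 = $2,270. Book value $1,235.
Accumulated through year 2 = $6,910 − $1,235 = $5,675.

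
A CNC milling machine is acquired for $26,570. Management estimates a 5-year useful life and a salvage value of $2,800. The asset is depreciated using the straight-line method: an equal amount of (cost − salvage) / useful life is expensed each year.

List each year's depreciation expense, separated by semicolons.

$4,754; $4,754; $4,754; $4,754; $4,754

Depreciable base = $26,570 − $2,800 = $23,770.
Annual expense = $23,770 / 5 = $4,754.
End of year 1: book value $21,816.
End of year 2: book value $17,062.
End of year 3: book value $12,308.
End of year 4: book value $7,554.
End of year 5: book value $2,800.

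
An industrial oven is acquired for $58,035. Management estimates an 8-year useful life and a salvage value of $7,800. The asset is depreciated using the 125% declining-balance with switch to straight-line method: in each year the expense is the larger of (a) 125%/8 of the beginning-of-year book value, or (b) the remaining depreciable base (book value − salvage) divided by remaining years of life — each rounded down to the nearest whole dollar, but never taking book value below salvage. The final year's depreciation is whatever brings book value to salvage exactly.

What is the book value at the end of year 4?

Depreciable base = $58,035 − $7,800 = $50,235.
Year 1: DB = ⌊$58,035 × 125%/8⌋ = $9,067; SL = ⌊$50,235/8⌋ = $6,279 → take DB $9,067. Book value $48,968.
Year 2: DB = ⌊$48,968 × 125%/8⌋ = $7,651; SL = ⌊$41,168/7⌋ = $5,881 → take DB $7,651. Book value $41,317.
Year 3: DB = ⌊$41,317 × 125%/8⌋ = $6,455; SL = ⌊$33,517/6⌋ = $5,586 → take DB $6,455. Book value $34,862.
Year 4: DB = ⌊$34,862 × 125%/8⌋ = $5,447; SL = ⌊$27,062/5⌋ = $5,412 → take DB $5,447. Book value $29,415.

$29,415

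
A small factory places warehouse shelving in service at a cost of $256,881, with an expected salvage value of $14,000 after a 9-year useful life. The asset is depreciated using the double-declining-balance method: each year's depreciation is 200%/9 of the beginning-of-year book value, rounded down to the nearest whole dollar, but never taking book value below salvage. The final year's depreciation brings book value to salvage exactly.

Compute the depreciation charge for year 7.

Depreciable base = $256,881 − $14,000 = $242,881.
Year 1: ⌊$256,881 × 200%/9⌋ = $57,084. Book value $199,797.
Year 2: ⌊$199,797 × 200%/9⌋ = $44,399. Book value $155,398.
Year 3: ⌊$155,398 × 200%/9⌋ = $34,532. Book value $120,866.
Year 4: ⌊$120,866 × 200%/9⌋ = $26,859. Book value $94,007.
Year 5: ⌊$94,007 × 200%/9⌋ = $20,890. Book value $73,117.
Year 6: ⌊$73,117 × 200%/9⌋ = $16,248. Book value $56,869.
Year 7: ⌊$56,869 × 200%/9⌋ = $12,637. Book value $44,232.

$12,637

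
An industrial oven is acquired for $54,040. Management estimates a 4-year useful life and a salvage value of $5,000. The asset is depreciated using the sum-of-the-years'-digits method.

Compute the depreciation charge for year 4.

Depreciable base = $54,040 − $5,000 = $49,040.
Sum of the years' digits = 4+3+2+1 = 10.
Year 1: $49,040 × 4/10 = $19,616. Book value $34,424.
Year 2: $49,040 × 3/10 = $14,712. Book value $19,712.
Year 3: $49,040 × 2/10 = $9,808. Book value $9,904.
Year 4: $49,040 × 1/10 = $4,904. Book value $5,000.

$4,904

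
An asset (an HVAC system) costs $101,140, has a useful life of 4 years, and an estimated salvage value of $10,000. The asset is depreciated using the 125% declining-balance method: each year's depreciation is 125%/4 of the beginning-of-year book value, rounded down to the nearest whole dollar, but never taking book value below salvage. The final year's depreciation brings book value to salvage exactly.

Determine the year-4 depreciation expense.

Depreciable base = $101,140 − $10,000 = $91,140.
Year 1: ⌊$101,140 × 125%/4⌋ = $31,606. Book value $69,534.
Year 2: ⌊$69,534 × 125%/4⌋ = $21,729. Book value $47,805.
Year 3: ⌊$47,805 × 125%/4⌋ = $14,939. Book value $32,866.
Year 4 (final): $32,866 − $10,000 = $22,866. Book value $10,000.

$22,866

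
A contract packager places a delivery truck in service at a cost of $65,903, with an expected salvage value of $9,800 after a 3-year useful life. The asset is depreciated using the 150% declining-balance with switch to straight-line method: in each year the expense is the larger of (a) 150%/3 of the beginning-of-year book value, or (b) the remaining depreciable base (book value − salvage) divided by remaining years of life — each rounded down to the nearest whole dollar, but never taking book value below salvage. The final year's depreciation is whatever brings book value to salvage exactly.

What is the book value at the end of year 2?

$16,476

Depreciable base = $65,903 − $9,800 = $56,103.
Year 1: DB = ⌊$65,903 × 150%/3⌋ = $32,951; SL = ⌊$56,103/3⌋ = $18,701 → take DB $32,951. Book value $32,952.
Year 2: DB = ⌊$32,952 × 150%/3⌋ = $16,476; SL = ⌊$23,152/2⌋ = $11,576 → take DB $16,476. Book value $16,476.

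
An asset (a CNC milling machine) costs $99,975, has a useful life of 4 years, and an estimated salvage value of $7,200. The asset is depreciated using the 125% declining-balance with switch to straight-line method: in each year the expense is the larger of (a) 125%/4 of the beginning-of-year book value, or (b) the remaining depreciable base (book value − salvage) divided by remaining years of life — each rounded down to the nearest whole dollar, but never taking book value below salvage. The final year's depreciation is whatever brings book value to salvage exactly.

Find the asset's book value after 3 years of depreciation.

Depreciable base = $99,975 − $7,200 = $92,775.
Year 1: DB = ⌊$99,975 × 125%/4⌋ = $31,242; SL = ⌊$92,775/4⌋ = $23,193 → take DB $31,242. Book value $68,733.
Year 2: DB = ⌊$68,733 × 125%/4⌋ = $21,479; SL = ⌊$61,533/3⌋ = $20,511 → take DB $21,479. Book value $47,254.
Year 3: DB = ⌊$47,254 × 125%/4⌋ = $14,766; SL = ⌊$40,054/2⌋ = $20,027 → take SL $20,027. Book value $27,227.

$27,227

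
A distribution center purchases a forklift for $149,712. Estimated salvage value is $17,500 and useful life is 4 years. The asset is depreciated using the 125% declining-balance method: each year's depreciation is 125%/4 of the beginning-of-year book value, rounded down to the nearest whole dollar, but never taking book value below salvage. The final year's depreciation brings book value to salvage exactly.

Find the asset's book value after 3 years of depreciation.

Depreciable base = $149,712 − $17,500 = $132,212.
Year 1: ⌊$149,712 × 125%/4⌋ = $46,785. Book value $102,927.
Year 2: ⌊$102,927 × 125%/4⌋ = $32,164. Book value $70,763.
Year 3: ⌊$70,763 × 125%/4⌋ = $22,113. Book value $48,650.

$48,650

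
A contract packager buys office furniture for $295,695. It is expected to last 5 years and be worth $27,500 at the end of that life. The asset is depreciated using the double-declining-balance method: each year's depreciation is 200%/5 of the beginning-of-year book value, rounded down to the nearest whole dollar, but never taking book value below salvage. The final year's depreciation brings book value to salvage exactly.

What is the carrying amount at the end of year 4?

$38,323

Depreciable base = $295,695 − $27,500 = $268,195.
Year 1: ⌊$295,695 × 200%/5⌋ = $118,278. Book value $177,417.
Year 2: ⌊$177,417 × 200%/5⌋ = $70,966. Book value $106,451.
Year 3: ⌊$106,451 × 200%/5⌋ = $42,580. Book value $63,871.
Year 4: ⌊$63,871 × 200%/5⌋ = $25,548. Book value $38,323.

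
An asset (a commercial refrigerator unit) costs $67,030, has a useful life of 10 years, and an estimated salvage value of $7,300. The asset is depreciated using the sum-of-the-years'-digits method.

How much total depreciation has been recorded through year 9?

$58,644

Depreciable base = $67,030 − $7,300 = $59,730.
Sum of the years' digits = 10+9+8+7+6+5+4+3+2+1 = 55.
Year 1: $59,730 × 10/55 = $10,860. Book value $56,170.
Year 2: $59,730 × 9/55 = $9,774. Book value $46,396.
Year 3: $59,730 × 8/55 = $8,688. Book value $37,708.
Year 4: $59,730 × 7/55 = $7,602. Book value $30,106.
Year 5: $59,730 × 6/55 = $6,516. Book value $23,590.
Year 6: $59,730 × 5/55 = $5,430. Book value $18,160.
Year 7: $59,730 × 4/55 = $4,344. Book value $13,816.
Year 8: $59,730 × 3/55 = $3,258. Book value $10,558.
Year 9: $59,730 × 2/55 = $2,172. Book value $8,386.
Accumulated through year 9 = $67,030 − $8,386 = $58,644.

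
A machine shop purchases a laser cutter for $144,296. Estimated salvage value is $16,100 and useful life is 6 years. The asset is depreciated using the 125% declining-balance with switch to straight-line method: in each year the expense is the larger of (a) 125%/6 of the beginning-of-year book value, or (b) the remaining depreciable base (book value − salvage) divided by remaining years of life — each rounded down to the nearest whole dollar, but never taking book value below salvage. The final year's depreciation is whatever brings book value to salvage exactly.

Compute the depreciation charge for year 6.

$18,499

Depreciable base = $144,296 − $16,100 = $128,196.
Year 1: DB = ⌊$144,296 × 125%/6⌋ = $30,061; SL = ⌊$128,196/6⌋ = $21,366 → take DB $30,061. Book value $114,235.
Year 2: DB = ⌊$114,235 × 125%/6⌋ = $23,798; SL = ⌊$98,135/5⌋ = $19,627 → take DB $23,798. Book value $90,437.
Year 3: DB = ⌊$90,437 × 125%/6⌋ = $18,841; SL = ⌊$74,337/4⌋ = $18,584 → take DB $18,841. Book value $71,596.
Year 4: DB = ⌊$71,596 × 125%/6⌋ = $14,915; SL = ⌊$55,496/3⌋ = $18,498 → take SL $18,498. Book value $53,098.
Year 5: DB = ⌊$53,098 × 125%/6⌋ = $11,062; SL = ⌊$36,998/2⌋ = $18,499 → take SL $18,499. Book value $34,599.
Year 6 (final): $34,599 − $16,100 = $18,499. Book value $16,100.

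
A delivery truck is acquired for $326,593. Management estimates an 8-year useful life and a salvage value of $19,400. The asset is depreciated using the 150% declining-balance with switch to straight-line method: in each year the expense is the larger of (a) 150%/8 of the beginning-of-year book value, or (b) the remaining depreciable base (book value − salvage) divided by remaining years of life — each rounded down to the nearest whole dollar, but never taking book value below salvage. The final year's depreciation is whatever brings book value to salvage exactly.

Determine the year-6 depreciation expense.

Depreciable base = $326,593 − $19,400 = $307,193.
Year 1: DB = ⌊$326,593 × 150%/8⌋ = $61,236; SL = ⌊$307,193/8⌋ = $38,399 → take DB $61,236. Book value $265,357.
Year 2: DB = ⌊$265,357 × 150%/8⌋ = $49,754; SL = ⌊$245,957/7⌋ = $35,136 → take DB $49,754. Book value $215,603.
Year 3: DB = ⌊$215,603 × 150%/8⌋ = $40,425; SL = ⌊$196,203/6⌋ = $32,700 → take DB $40,425. Book value $175,178.
Year 4: DB = ⌊$175,178 × 150%/8⌋ = $32,845; SL = ⌊$155,778/5⌋ = $31,155 → take DB $32,845. Book value $142,333.
Year 5: DB = ⌊$142,333 × 150%/8⌋ = $26,687; SL = ⌊$122,933/4⌋ = $30,733 → take SL $30,733. Book value $111,600.
Year 6: DB = ⌊$111,600 × 150%/8⌋ = $20,925; SL = ⌊$92,200/3⌋ = $30,733 → take SL $30,733. Book value $80,867.

$30,733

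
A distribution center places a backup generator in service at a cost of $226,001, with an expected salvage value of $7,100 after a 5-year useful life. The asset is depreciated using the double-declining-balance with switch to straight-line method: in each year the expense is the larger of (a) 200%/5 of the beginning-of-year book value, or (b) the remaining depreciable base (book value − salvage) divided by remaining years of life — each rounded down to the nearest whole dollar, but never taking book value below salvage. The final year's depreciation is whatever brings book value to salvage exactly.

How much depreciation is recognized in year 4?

Depreciable base = $226,001 − $7,100 = $218,901.
Year 1: DB = ⌊$226,001 × 200%/5⌋ = $90,400; SL = ⌊$218,901/5⌋ = $43,780 → take DB $90,400. Book value $135,601.
Year 2: DB = ⌊$135,601 × 200%/5⌋ = $54,240; SL = ⌊$128,501/4⌋ = $32,125 → take DB $54,240. Book value $81,361.
Year 3: DB = ⌊$81,361 × 200%/5⌋ = $32,544; SL = ⌊$74,261/3⌋ = $24,753 → take DB $32,544. Book value $48,817.
Year 4: DB = ⌊$48,817 × 200%/5⌋ = $19,526; SL = ⌊$41,717/2⌋ = $20,858 → take SL $20,858. Book value $27,959.

$20,858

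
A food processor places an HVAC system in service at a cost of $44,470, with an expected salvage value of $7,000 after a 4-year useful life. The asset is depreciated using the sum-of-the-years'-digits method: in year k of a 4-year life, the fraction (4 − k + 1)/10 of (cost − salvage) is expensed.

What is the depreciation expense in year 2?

Depreciable base = $44,470 − $7,000 = $37,470.
Sum of the years' digits = 4+3+2+1 = 10.
Year 1: $37,470 × 4/10 = $14,988. Book value $29,482.
Year 2: $37,470 × 3/10 = $11,241. Book value $18,241.

$11,241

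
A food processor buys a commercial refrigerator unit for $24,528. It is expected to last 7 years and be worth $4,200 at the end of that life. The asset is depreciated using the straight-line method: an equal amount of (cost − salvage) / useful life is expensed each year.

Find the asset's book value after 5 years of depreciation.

Depreciable base = $24,528 − $4,200 = $20,328.
Annual expense = $20,328 / 7 = $2,904.
End of year 1: book value $21,624.
End of year 2: book value $18,720.
End of year 3: book value $15,816.
End of year 4: book value $12,912.
End of year 5: book value $10,008.

$10,008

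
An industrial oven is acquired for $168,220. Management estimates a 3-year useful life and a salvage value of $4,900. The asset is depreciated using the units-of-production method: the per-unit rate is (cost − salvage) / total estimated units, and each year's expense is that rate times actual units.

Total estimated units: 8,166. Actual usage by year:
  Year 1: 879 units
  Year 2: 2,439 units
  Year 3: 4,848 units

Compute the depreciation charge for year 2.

Depreciable base = $168,220 − $4,900 = $163,320.
Rate = $163,320 / 8,166 units = $20 per unit.
Year 1: 879 × $20 = $17,580. Book value $150,640.
Year 2: 2,439 × $20 = $48,780. Book value $101,860.

$48,780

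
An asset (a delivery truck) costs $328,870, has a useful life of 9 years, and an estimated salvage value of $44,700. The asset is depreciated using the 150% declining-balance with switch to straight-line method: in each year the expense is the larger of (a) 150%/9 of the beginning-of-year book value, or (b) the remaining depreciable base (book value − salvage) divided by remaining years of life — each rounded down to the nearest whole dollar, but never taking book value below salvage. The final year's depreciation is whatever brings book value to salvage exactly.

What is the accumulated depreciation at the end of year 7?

Depreciable base = $328,870 − $44,700 = $284,170.
Year 1: DB = ⌊$328,870 × 150%/9⌋ = $54,811; SL = ⌊$284,170/9⌋ = $31,574 → take DB $54,811. Book value $274,059.
Year 2: DB = ⌊$274,059 × 150%/9⌋ = $45,676; SL = ⌊$229,359/8⌋ = $28,669 → take DB $45,676. Book value $228,383.
Year 3: DB = ⌊$228,383 × 150%/9⌋ = $38,063; SL = ⌊$183,683/7⌋ = $26,240 → take DB $38,063. Book value $190,320.
Year 4: DB = ⌊$190,320 × 150%/9⌋ = $31,720; SL = ⌊$145,620/6⌋ = $24,270 → take DB $31,720. Book value $158,600.
Year 5: DB = ⌊$158,600 × 150%/9⌋ = $26,433; SL = ⌊$113,900/5⌋ = $22,780 → take DB $26,433. Book value $132,167.
Year 6: DB = ⌊$132,167 × 150%/9⌋ = $22,027; SL = ⌊$87,467/4⌋ = $21,866 → take DB $22,027. Book value $110,140.
Year 7: DB = ⌊$110,140 × 150%/9⌋ = $18,356; SL = ⌊$65,440/3⌋ = $21,813 → take SL $21,813. Book value $88,327.
Accumulated through year 7 = $328,870 − $88,327 = $240,543.

$240,543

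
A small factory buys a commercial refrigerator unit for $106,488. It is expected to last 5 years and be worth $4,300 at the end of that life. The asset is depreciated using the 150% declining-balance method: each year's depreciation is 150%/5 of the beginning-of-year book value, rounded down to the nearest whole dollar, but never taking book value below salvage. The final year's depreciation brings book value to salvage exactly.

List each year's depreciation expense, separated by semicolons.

Depreciable base = $106,488 − $4,300 = $102,188.
Year 1: ⌊$106,488 × 150%/5⌋ = $31,946. Book value $74,542.
Year 2: ⌊$74,542 × 150%/5⌋ = $22,362. Book value $52,180.
Year 3: ⌊$52,180 × 150%/5⌋ = $15,654. Book value $36,526.
Year 4: ⌊$36,526 × 150%/5⌋ = $10,957. Book value $25,569.
Year 5 (final): $25,569 − $4,300 = $21,269. Book value $4,300.

$31,946; $22,362; $15,654; $10,957; $21,269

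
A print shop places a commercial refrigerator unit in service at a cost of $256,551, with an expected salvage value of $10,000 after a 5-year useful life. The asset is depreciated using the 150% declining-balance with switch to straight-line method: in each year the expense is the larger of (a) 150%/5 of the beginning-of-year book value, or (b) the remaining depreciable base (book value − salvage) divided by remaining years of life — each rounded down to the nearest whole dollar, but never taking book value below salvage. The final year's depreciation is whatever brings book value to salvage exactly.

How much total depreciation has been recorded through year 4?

$207,980

Depreciable base = $256,551 − $10,000 = $246,551.
Year 1: DB = ⌊$256,551 × 150%/5⌋ = $76,965; SL = ⌊$246,551/5⌋ = $49,310 → take DB $76,965. Book value $179,586.
Year 2: DB = ⌊$179,586 × 150%/5⌋ = $53,875; SL = ⌊$169,586/4⌋ = $42,396 → take DB $53,875. Book value $125,711.
Year 3: DB = ⌊$125,711 × 150%/5⌋ = $37,713; SL = ⌊$115,711/3⌋ = $38,570 → take SL $38,570. Book value $87,141.
Year 4: DB = ⌊$87,141 × 150%/5⌋ = $26,142; SL = ⌊$77,141/2⌋ = $38,570 → take SL $38,570. Book value $48,571.
Accumulated through year 4 = $256,551 − $48,571 = $207,980.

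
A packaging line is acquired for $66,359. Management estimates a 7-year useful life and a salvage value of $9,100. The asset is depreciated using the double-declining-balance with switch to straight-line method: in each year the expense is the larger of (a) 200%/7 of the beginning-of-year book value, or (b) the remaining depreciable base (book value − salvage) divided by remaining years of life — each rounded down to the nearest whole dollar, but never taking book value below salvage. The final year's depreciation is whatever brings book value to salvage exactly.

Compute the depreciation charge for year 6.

$3,240

Depreciable base = $66,359 − $9,100 = $57,259.
Year 1: DB = ⌊$66,359 × 200%/7⌋ = $18,959; SL = ⌊$57,259/7⌋ = $8,179 → take DB $18,959. Book value $47,400.
Year 2: DB = ⌊$47,400 × 200%/7⌋ = $13,542; SL = ⌊$38,300/6⌋ = $6,383 → take DB $13,542. Book value $33,858.
Year 3: DB = ⌊$33,858 × 200%/7⌋ = $9,673; SL = ⌊$24,758/5⌋ = $4,951 → take DB $9,673. Book value $24,185.
Year 4: DB = ⌊$24,185 × 200%/7⌋ = $6,910; SL = ⌊$15,085/4⌋ = $3,771 → take DB $6,910. Book value $17,275.
Year 5: DB = ⌊$17,275 × 200%/7⌋ = $4,935; SL = ⌊$8,175/3⌋ = $2,725 → take DB $4,935. Book value $12,340.
Year 6: DB = ⌊$12,340 × 200%/7⌋ = $3,525; SL = ⌊$3,240/2⌋ = $1,620 → take DB $3,525, capped at $3,240. Book value $9,100.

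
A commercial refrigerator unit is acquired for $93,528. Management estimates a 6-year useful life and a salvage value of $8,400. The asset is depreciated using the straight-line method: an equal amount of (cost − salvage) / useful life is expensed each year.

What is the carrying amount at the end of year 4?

Depreciable base = $93,528 − $8,400 = $85,128.
Annual expense = $85,128 / 6 = $14,188.
End of year 1: book value $79,340.
End of year 2: book value $65,152.
End of year 3: book value $50,964.
End of year 4: book value $36,776.

$36,776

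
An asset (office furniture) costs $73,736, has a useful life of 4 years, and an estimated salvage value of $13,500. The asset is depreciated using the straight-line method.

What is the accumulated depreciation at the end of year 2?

Depreciable base = $73,736 − $13,500 = $60,236.
Annual expense = $60,236 / 4 = $15,059.
End of year 1: book value $58,677.
End of year 2: book value $43,618.
Accumulated through year 2 = $73,736 − $43,618 = $30,118.

$30,118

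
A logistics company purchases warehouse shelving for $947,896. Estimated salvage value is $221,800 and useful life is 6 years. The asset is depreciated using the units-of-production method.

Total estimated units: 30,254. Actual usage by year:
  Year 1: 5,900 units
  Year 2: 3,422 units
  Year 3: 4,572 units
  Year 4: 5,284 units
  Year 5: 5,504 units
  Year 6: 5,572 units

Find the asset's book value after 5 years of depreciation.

$355,528

Depreciable base = $947,896 − $221,800 = $726,096.
Rate = $726,096 / 30,254 units = $24 per unit.
Year 1: 5,900 × $24 = $141,600. Book value $806,296.
Year 2: 3,422 × $24 = $82,128. Book value $724,168.
Year 3: 4,572 × $24 = $109,728. Book value $614,440.
Year 4: 5,284 × $24 = $126,816. Book value $487,624.
Year 5: 5,504 × $24 = $132,096. Book value $355,528.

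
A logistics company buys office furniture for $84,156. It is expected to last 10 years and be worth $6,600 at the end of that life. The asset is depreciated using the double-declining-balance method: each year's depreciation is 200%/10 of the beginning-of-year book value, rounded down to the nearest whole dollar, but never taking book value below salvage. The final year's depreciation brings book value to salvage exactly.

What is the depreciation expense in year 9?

Depreciable base = $84,156 − $6,600 = $77,556.
Year 1: ⌊$84,156 × 200%/10⌋ = $16,831. Book value $67,325.
Year 2: ⌊$67,325 × 200%/10⌋ = $13,465. Book value $53,860.
Year 3: ⌊$53,860 × 200%/10⌋ = $10,772. Book value $43,088.
Year 4: ⌊$43,088 × 200%/10⌋ = $8,617. Book value $34,471.
Year 5: ⌊$34,471 × 200%/10⌋ = $6,894. Book value $27,577.
Year 6: ⌊$27,577 × 200%/10⌋ = $5,515. Book value $22,062.
Year 7: ⌊$22,062 × 200%/10⌋ = $4,412. Book value $17,650.
Year 8: ⌊$17,650 × 200%/10⌋ = $3,530. Book value $14,120.
Year 9: ⌊$14,120 × 200%/10⌋ = $2,824. Book value $11,296.

$2,824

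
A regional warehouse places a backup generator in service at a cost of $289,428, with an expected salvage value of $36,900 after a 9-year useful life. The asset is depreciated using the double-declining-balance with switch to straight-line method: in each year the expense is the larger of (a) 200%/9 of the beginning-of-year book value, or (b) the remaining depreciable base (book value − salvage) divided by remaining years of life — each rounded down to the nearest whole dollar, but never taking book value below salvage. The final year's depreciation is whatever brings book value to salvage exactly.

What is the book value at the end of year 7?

Depreciable base = $289,428 − $36,900 = $252,528.
Year 1: DB = ⌊$289,428 × 200%/9⌋ = $64,317; SL = ⌊$252,528/9⌋ = $28,058 → take DB $64,317. Book value $225,111.
Year 2: DB = ⌊$225,111 × 200%/9⌋ = $50,024; SL = ⌊$188,211/8⌋ = $23,526 → take DB $50,024. Book value $175,087.
Year 3: DB = ⌊$175,087 × 200%/9⌋ = $38,908; SL = ⌊$138,187/7⌋ = $19,741 → take DB $38,908. Book value $136,179.
Year 4: DB = ⌊$136,179 × 200%/9⌋ = $30,262; SL = ⌊$99,279/6⌋ = $16,546 → take DB $30,262. Book value $105,917.
Year 5: DB = ⌊$105,917 × 200%/9⌋ = $23,537; SL = ⌊$69,017/5⌋ = $13,803 → take DB $23,537. Book value $82,380.
Year 6: DB = ⌊$82,380 × 200%/9⌋ = $18,306; SL = ⌊$45,480/4⌋ = $11,370 → take DB $18,306. Book value $64,074.
Year 7: DB = ⌊$64,074 × 200%/9⌋ = $14,238; SL = ⌊$27,174/3⌋ = $9,058 → take DB $14,238. Book value $49,836.

$49,836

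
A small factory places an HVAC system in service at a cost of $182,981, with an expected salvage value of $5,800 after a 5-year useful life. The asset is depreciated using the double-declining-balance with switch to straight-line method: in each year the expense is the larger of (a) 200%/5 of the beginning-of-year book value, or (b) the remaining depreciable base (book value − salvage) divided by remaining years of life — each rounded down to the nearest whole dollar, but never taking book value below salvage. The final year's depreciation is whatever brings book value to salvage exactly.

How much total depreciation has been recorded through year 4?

$160,318

Depreciable base = $182,981 − $5,800 = $177,181.
Year 1: DB = ⌊$182,981 × 200%/5⌋ = $73,192; SL = ⌊$177,181/5⌋ = $35,436 → take DB $73,192. Book value $109,789.
Year 2: DB = ⌊$109,789 × 200%/5⌋ = $43,915; SL = ⌊$103,989/4⌋ = $25,997 → take DB $43,915. Book value $65,874.
Year 3: DB = ⌊$65,874 × 200%/5⌋ = $26,349; SL = ⌊$60,074/3⌋ = $20,024 → take DB $26,349. Book value $39,525.
Year 4: DB = ⌊$39,525 × 200%/5⌋ = $15,810; SL = ⌊$33,725/2⌋ = $16,862 → take SL $16,862. Book value $22,663.
Accumulated through year 4 = $182,981 − $22,663 = $160,318.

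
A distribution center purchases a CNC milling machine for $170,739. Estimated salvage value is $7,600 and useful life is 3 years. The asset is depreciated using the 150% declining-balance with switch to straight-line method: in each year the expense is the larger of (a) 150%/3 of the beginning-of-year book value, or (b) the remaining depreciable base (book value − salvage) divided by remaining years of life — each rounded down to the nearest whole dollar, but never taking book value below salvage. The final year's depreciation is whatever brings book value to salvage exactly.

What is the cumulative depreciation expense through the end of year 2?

$128,054

Depreciable base = $170,739 − $7,600 = $163,139.
Year 1: DB = ⌊$170,739 × 150%/3⌋ = $85,369; SL = ⌊$163,139/3⌋ = $54,379 → take DB $85,369. Book value $85,370.
Year 2: DB = ⌊$85,370 × 150%/3⌋ = $42,685; SL = ⌊$77,770/2⌋ = $38,885 → take DB $42,685. Book value $42,685.
Accumulated through year 2 = $170,739 − $42,685 = $128,054.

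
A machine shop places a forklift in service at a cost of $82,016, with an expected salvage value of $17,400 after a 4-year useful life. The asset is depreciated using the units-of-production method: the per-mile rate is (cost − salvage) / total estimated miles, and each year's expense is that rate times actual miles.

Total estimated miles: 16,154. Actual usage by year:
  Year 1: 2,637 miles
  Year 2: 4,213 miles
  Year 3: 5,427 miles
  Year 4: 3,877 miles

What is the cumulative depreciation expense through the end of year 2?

$27,400

Depreciable base = $82,016 − $17,400 = $64,616.
Rate = $64,616 / 16,154 miles = $4 per mile.
Year 1: 2,637 × $4 = $10,548. Book value $71,468.
Year 2: 4,213 × $4 = $16,852. Book value $54,616.
Accumulated through year 2 = $82,016 − $54,616 = $27,400.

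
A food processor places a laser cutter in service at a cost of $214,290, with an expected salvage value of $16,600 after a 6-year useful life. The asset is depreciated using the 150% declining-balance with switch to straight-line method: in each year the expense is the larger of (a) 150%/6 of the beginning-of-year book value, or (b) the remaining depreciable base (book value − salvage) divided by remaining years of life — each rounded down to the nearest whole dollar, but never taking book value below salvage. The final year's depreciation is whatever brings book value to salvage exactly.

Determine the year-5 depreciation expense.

$24,602

Depreciable base = $214,290 − $16,600 = $197,690.
Year 1: DB = ⌊$214,290 × 150%/6⌋ = $53,572; SL = ⌊$197,690/6⌋ = $32,948 → take DB $53,572. Book value $160,718.
Year 2: DB = ⌊$160,718 × 150%/6⌋ = $40,179; SL = ⌊$144,118/5⌋ = $28,823 → take DB $40,179. Book value $120,539.
Year 3: DB = ⌊$120,539 × 150%/6⌋ = $30,134; SL = ⌊$103,939/4⌋ = $25,984 → take DB $30,134. Book value $90,405.
Year 4: DB = ⌊$90,405 × 150%/6⌋ = $22,601; SL = ⌊$73,805/3⌋ = $24,601 → take SL $24,601. Book value $65,804.
Year 5: DB = ⌊$65,804 × 150%/6⌋ = $16,451; SL = ⌊$49,204/2⌋ = $24,602 → take SL $24,602. Book value $41,202.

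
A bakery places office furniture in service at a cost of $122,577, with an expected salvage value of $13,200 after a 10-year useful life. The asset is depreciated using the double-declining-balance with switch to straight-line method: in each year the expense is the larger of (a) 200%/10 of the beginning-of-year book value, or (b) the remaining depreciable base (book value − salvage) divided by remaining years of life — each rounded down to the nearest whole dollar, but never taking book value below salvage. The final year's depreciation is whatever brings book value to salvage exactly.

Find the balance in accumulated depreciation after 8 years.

$102,010

Depreciable base = $122,577 − $13,200 = $109,377.
Year 1: DB = ⌊$122,577 × 200%/10⌋ = $24,515; SL = ⌊$109,377/10⌋ = $10,937 → take DB $24,515. Book value $98,062.
Year 2: DB = ⌊$98,062 × 200%/10⌋ = $19,612; SL = ⌊$84,862/9⌋ = $9,429 → take DB $19,612. Book value $78,450.
Year 3: DB = ⌊$78,450 × 200%/10⌋ = $15,690; SL = ⌊$65,250/8⌋ = $8,156 → take DB $15,690. Book value $62,760.
Year 4: DB = ⌊$62,760 × 200%/10⌋ = $12,552; SL = ⌊$49,560/7⌋ = $7,080 → take DB $12,552. Book value $50,208.
Year 5: DB = ⌊$50,208 × 200%/10⌋ = $10,041; SL = ⌊$37,008/6⌋ = $6,168 → take DB $10,041. Book value $40,167.
Year 6: DB = ⌊$40,167 × 200%/10⌋ = $8,033; SL = ⌊$26,967/5⌋ = $5,393 → take DB $8,033. Book value $32,134.
Year 7: DB = ⌊$32,134 × 200%/10⌋ = $6,426; SL = ⌊$18,934/4⌋ = $4,733 → take DB $6,426. Book value $25,708.
Year 8: DB = ⌊$25,708 × 200%/10⌋ = $5,141; SL = ⌊$12,508/3⌋ = $4,169 → take DB $5,141. Book value $20,567.
Accumulated through year 8 = $122,577 − $20,567 = $102,010.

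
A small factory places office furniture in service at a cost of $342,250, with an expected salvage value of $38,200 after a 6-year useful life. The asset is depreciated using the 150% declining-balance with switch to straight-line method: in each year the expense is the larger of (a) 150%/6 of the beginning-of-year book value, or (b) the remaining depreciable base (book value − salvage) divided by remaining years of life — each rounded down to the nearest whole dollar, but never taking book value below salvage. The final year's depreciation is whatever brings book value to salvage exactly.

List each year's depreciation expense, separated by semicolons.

Depreciable base = $342,250 − $38,200 = $304,050.
Year 1: DB = ⌊$342,250 × 150%/6⌋ = $85,562; SL = ⌊$304,050/6⌋ = $50,675 → take DB $85,562. Book value $256,688.
Year 2: DB = ⌊$256,688 × 150%/6⌋ = $64,172; SL = ⌊$218,488/5⌋ = $43,697 → take DB $64,172. Book value $192,516.
Year 3: DB = ⌊$192,516 × 150%/6⌋ = $48,129; SL = ⌊$154,316/4⌋ = $38,579 → take DB $48,129. Book value $144,387.
Year 4: DB = ⌊$144,387 × 150%/6⌋ = $36,096; SL = ⌊$106,187/3⌋ = $35,395 → take DB $36,096. Book value $108,291.
Year 5: DB = ⌊$108,291 × 150%/6⌋ = $27,072; SL = ⌊$70,091/2⌋ = $35,045 → take SL $35,045. Book value $73,246.
Year 6 (final): $73,246 − $38,200 = $35,046. Book value $38,200.

$85,562; $64,172; $48,129; $36,096; $35,045; $35,046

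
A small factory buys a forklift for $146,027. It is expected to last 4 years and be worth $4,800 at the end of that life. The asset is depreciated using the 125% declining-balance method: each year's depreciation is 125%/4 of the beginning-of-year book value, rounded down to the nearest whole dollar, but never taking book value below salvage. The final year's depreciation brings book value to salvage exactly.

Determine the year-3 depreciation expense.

$21,569

Depreciable base = $146,027 − $4,800 = $141,227.
Year 1: ⌊$146,027 × 125%/4⌋ = $45,633. Book value $100,394.
Year 2: ⌊$100,394 × 125%/4⌋ = $31,373. Book value $69,021.
Year 3: ⌊$69,021 × 125%/4⌋ = $21,569. Book value $47,452.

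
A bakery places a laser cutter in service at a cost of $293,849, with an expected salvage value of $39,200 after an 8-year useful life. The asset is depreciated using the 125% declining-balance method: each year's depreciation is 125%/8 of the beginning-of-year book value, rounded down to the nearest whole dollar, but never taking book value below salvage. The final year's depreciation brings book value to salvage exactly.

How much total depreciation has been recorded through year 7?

$204,388

Depreciable base = $293,849 − $39,200 = $254,649.
Year 1: ⌊$293,849 × 125%/8⌋ = $45,913. Book value $247,936.
Year 2: ⌊$247,936 × 125%/8⌋ = $38,740. Book value $209,196.
Year 3: ⌊$209,196 × 125%/8⌋ = $32,686. Book value $176,510.
Year 4: ⌊$176,510 × 125%/8⌋ = $27,579. Book value $148,931.
Year 5: ⌊$148,931 × 125%/8⌋ = $23,270. Book value $125,661.
Year 6: ⌊$125,661 × 125%/8⌋ = $19,634. Book value $106,027.
Year 7: ⌊$106,027 × 125%/8⌋ = $16,566. Book value $89,461.
Accumulated through year 7 = $293,849 − $89,461 = $204,388.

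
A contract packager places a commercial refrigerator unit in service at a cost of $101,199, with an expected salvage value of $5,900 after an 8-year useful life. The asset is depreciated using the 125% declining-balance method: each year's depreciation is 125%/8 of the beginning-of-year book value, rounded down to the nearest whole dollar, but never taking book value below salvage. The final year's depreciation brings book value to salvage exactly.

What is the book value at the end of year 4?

Depreciable base = $101,199 − $5,900 = $95,299.
Year 1: ⌊$101,199 × 125%/8⌋ = $15,812. Book value $85,387.
Year 2: ⌊$85,387 × 125%/8⌋ = $13,341. Book value $72,046.
Year 3: ⌊$72,046 × 125%/8⌋ = $11,257. Book value $60,789.
Year 4: ⌊$60,789 × 125%/8⌋ = $9,498. Book value $51,291.

$51,291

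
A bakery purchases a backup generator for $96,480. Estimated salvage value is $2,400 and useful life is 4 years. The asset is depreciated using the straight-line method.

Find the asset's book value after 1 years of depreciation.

Depreciable base = $96,480 − $2,400 = $94,080.
Annual expense = $94,080 / 4 = $23,520.
End of year 1: book value $72,960.

$72,960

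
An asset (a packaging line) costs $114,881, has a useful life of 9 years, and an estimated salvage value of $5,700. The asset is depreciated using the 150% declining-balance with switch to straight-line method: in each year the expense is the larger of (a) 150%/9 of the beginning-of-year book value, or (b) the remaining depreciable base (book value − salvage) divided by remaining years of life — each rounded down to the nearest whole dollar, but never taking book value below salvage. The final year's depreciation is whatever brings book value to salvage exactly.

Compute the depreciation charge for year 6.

Depreciable base = $114,881 − $5,700 = $109,181.
Year 1: DB = ⌊$114,881 × 150%/9⌋ = $19,146; SL = ⌊$109,181/9⌋ = $12,131 → take DB $19,146. Book value $95,735.
Year 2: DB = ⌊$95,735 × 150%/9⌋ = $15,955; SL = ⌊$90,035/8⌋ = $11,254 → take DB $15,955. Book value $79,780.
Year 3: DB = ⌊$79,780 × 150%/9⌋ = $13,296; SL = ⌊$74,080/7⌋ = $10,582 → take DB $13,296. Book value $66,484.
Year 4: DB = ⌊$66,484 × 150%/9⌋ = $11,080; SL = ⌊$60,784/6⌋ = $10,130 → take DB $11,080. Book value $55,404.
Year 5: DB = ⌊$55,404 × 150%/9⌋ = $9,234; SL = ⌊$49,704/5⌋ = $9,940 → take SL $9,940. Book value $45,464.
Year 6: DB = ⌊$45,464 × 150%/9⌋ = $7,577; SL = ⌊$39,764/4⌋ = $9,941 → take SL $9,941. Book value $35,523.

$9,941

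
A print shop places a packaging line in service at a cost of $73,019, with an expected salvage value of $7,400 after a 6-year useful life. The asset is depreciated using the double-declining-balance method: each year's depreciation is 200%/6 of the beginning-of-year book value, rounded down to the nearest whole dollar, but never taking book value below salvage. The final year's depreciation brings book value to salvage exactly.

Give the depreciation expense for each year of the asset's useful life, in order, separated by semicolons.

Depreciable base = $73,019 − $7,400 = $65,619.
Year 1: ⌊$73,019 × 200%/6⌋ = $24,339. Book value $48,680.
Year 2: ⌊$48,680 × 200%/6⌋ = $16,226. Book value $32,454.
Year 3: ⌊$32,454 × 200%/6⌋ = $10,818. Book value $21,636.
Year 4: ⌊$21,636 × 200%/6⌋ = $7,212. Book value $14,424.
Year 5: ⌊$14,424 × 200%/6⌋ = $4,808. Book value $9,616.
Year 6 (final): $9,616 − $7,400 = $2,216. Book value $7,400.

$24,339; $16,226; $10,818; $7,212; $4,808; $2,216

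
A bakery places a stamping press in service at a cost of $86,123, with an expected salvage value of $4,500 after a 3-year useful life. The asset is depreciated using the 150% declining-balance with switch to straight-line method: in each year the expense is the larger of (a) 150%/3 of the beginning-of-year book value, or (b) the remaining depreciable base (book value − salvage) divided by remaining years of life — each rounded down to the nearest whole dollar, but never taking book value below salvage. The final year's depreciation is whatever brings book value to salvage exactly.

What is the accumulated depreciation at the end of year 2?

Depreciable base = $86,123 − $4,500 = $81,623.
Year 1: DB = ⌊$86,123 × 150%/3⌋ = $43,061; SL = ⌊$81,623/3⌋ = $27,207 → take DB $43,061. Book value $43,062.
Year 2: DB = ⌊$43,062 × 150%/3⌋ = $21,531; SL = ⌊$38,562/2⌋ = $19,281 → take DB $21,531. Book value $21,531.
Accumulated through year 2 = $86,123 − $21,531 = $64,592.

$64,592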